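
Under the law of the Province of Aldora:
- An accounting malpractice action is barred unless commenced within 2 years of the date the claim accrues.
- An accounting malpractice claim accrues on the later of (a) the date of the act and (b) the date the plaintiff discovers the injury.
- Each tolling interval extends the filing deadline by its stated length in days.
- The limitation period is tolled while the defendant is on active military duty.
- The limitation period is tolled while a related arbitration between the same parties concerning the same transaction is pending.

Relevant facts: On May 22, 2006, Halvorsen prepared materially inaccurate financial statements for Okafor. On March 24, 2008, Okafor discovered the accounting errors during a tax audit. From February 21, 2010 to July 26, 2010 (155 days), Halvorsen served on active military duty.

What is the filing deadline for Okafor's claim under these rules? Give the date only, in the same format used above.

August 26, 2010

Taking the later of the act (May 22, 2006) and discovery (March 24, 2008), the claim accrued on March 24, 2008.
Adding the 2 years base period to March 24, 2008 gives a deadline of March 24, 2010, before any tolling.
Because the defendant's active military service ran from February 21, 2010 to July 26, 2010, the deadline is extended by 155 days to August 26, 2010.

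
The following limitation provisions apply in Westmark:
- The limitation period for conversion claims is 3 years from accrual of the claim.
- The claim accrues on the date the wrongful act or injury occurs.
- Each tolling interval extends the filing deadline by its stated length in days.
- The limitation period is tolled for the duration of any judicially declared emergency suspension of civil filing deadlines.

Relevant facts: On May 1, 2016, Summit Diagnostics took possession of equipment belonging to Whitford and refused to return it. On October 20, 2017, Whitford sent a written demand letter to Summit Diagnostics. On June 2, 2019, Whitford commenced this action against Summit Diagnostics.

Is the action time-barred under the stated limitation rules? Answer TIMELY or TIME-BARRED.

The limitation period began to run on May 1, 2016.
3 years from May 1, 2016 is May 1, 2019.
The other events in the timeline have no effect on the limitation period under the stated rules.
Filing on June 2, 2019 missed the May 1, 2019 deadline — the action is time-barred.

TIME-BARRED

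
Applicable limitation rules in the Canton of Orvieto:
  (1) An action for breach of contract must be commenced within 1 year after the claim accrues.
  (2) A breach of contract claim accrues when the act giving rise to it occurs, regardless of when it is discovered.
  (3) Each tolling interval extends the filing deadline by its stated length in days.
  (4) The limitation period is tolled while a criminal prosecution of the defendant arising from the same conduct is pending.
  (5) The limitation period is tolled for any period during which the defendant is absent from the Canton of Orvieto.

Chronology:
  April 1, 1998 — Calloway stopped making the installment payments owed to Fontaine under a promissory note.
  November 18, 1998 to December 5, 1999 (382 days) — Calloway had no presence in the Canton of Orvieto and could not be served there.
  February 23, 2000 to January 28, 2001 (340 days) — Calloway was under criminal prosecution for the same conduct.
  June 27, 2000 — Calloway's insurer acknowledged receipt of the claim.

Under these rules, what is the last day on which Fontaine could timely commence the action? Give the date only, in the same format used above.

March 23, 2001

The limitation period began to run on April 1, 1998.
The untolled deadline — 1 year after April 1, 1998 — is April 1, 1999.
The defendant's absence from the jurisdiction from November 18, 1998 to December 5, 1999 tolled the period for 382 days, extending the deadline to April 17, 2000.
Because the pending criminal prosecution ran from February 23, 2000 to January 28, 2001, the deadline is extended by 340 days to March 23, 2001.
None of the other events listed affects the running of the period under the stated rules.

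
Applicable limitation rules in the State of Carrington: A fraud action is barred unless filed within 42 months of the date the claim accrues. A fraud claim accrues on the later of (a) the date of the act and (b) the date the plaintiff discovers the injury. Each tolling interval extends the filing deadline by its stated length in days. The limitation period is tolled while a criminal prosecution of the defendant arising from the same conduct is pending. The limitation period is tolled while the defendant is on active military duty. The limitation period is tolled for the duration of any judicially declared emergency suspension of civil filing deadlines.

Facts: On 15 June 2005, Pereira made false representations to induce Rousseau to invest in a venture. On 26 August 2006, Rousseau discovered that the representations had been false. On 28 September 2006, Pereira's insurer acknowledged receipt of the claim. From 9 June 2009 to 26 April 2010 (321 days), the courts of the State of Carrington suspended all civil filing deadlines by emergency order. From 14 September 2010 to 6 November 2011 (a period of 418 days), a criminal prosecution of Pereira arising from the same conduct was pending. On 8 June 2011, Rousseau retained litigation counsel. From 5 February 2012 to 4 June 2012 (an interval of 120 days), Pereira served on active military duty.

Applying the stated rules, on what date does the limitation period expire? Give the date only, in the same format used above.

4 July 2012

Because discovery on 26 August 2006 post-dates the 15 June 2005 act, accrual under the later-of rule falls on 26 August 2006.
The untolled deadline — 42 months after 26 August 2006 — is 26 February 2010.
The emergency suspension of filing deadlines from 9 June 2009 to 26 April 2010 tolled the period for 321 days, extending the deadline to 13 January 2011.
Because the pending criminal prosecution ran from 14 September 2010 to 6 November 2011, the deadline is extended by 418 days to 6 March 2012.
Because the defendant's active military service ran from 5 February 2012 to 4 June 2012, the deadline is extended by 120 days to 4 July 2012.
The other events in the timeline have no effect on the limitation period under the stated rules.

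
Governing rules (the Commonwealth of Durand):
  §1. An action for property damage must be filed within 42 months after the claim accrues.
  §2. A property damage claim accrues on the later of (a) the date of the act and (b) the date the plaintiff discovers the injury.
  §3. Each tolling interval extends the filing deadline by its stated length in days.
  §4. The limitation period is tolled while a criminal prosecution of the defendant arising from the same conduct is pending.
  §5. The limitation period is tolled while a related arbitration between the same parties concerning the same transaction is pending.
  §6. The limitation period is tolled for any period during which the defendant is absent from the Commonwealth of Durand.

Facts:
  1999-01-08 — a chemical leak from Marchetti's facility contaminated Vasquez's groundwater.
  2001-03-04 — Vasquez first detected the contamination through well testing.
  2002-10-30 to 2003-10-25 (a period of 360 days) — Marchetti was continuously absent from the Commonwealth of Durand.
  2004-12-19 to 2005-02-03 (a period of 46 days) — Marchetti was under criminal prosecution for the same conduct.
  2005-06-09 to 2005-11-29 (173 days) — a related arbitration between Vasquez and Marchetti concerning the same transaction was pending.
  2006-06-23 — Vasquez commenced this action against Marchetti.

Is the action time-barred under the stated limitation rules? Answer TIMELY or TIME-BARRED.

Taking the later of the act (1999-01-08) and discovery (2001-03-04), the claim accrued on 2001-03-04.
42 months from 2001-03-04 is 2004-09-04.
The defendant's absence from the jurisdiction from 2002-10-30 to 2003-10-25 tolled the period for 360 days, extending the deadline to 2005-08-30.
The pending criminal prosecution from 2004-12-19 to 2005-02-03 tolled the period for 46 days, extending the deadline to 2005-10-15.
The pending related arbitration from 2005-06-09 to 2005-11-29 tolled the period for 173 days, extending the deadline to 2006-04-06.
Vasquez filed on 2006-06-23, after the 2006-04-06 deadline, so the action is time-barred.

TIME-BARRED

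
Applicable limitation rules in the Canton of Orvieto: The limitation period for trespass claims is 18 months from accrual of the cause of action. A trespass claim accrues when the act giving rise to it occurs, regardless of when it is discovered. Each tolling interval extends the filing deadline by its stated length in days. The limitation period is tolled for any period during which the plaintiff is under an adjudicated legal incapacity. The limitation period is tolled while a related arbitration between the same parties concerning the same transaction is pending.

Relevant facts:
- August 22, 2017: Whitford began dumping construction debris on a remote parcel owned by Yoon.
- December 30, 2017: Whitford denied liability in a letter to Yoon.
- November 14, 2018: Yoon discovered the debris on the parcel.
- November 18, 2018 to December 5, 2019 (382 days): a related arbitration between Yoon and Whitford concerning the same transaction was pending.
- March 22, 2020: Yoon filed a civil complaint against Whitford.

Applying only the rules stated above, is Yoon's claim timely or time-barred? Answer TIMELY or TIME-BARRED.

TIME-BARRED

Because the rule ties accrual to occurrence, the claim accrued on August 22, 2017, not on the November 14, 2018 discovery date.
18 months from August 22, 2017 is February 22, 2019.
The period was tolled for 382 days by the pending related arbitration (November 18, 2018 to December 5, 2019), pushing the deadline to March 10, 2020.
The other events in the timeline have no effect on the limitation period under the stated rules.
Yoon filed on March 22, 2020, after the March 10, 2020 deadline, so the action is time-barred.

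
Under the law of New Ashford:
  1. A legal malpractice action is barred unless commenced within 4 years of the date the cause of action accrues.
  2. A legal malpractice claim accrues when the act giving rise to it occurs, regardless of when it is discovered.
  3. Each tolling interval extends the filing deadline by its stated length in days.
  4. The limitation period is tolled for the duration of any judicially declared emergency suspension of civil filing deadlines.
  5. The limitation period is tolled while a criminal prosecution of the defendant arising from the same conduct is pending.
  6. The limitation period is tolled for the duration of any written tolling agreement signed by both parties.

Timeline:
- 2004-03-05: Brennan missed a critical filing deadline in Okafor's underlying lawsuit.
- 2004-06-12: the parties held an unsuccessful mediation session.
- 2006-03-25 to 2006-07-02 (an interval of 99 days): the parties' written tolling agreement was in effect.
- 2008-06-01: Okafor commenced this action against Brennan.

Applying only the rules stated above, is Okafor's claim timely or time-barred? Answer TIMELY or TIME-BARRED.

TIMELY

The limitation period began to run on 2004-03-05.
The untolled deadline — 4 years after 2004-03-05 — is 2008-03-05.
The written tolling agreement from 2006-03-25 to 2006-07-02 tolled the period for 99 days, extending the deadline to 2008-06-12.
The other events in the timeline have no effect on the limitation period under the stated rules.
Filing on 2008-06-01 beat the 2008-06-12 deadline — the action is timely.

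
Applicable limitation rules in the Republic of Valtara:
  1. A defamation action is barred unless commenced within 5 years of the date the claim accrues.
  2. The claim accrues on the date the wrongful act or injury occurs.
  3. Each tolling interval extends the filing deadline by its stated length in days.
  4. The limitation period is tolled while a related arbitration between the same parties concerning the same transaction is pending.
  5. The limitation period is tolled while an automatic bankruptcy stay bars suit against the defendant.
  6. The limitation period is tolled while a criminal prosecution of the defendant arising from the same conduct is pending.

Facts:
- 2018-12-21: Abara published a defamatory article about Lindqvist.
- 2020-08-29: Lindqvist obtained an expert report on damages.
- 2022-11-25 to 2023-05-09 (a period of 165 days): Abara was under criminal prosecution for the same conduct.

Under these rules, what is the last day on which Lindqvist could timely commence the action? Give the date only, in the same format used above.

The claim accrued on 2018-12-21, the date of the act.
The untolled deadline — 5 years after 2018-12-21 — is 2023-12-21.
The period was tolled for 165 days by the pending criminal prosecution (2022-11-25 to 2023-05-09), pushing the deadline to 2024-06-03.
Nothing else in the chronology tolls or restarts the period.

2024-06-03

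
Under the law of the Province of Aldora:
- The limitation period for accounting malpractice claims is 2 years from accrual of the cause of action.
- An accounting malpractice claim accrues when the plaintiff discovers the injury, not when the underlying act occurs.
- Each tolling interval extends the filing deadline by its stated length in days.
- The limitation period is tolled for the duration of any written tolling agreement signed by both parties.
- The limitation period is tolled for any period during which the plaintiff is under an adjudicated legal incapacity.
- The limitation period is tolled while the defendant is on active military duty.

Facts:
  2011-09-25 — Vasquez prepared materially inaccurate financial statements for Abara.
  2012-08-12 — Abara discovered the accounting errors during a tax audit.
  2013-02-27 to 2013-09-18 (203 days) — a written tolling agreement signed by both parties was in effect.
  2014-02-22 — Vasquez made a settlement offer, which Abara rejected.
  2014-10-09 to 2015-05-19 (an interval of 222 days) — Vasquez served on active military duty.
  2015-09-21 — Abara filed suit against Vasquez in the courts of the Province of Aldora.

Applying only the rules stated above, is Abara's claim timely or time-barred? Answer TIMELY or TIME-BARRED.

Accrual is tied to discovery, so the period began on 2012-08-12 rather than on 2011-09-25 when the act occurred.
The untolled deadline — 2 years after 2012-08-12 — is 2014-08-12.
The written tolling agreement from 2013-02-27 to 2013-09-18 tolled the period for 203 days, extending the deadline to 2015-03-03.
The defendant's active military service from 2014-10-09 to 2015-05-19 tolled the period for 222 days, extending the deadline to 2015-10-11.
None of the other events listed affects the running of the period under the stated rules.
Filing on 2015-09-21 beat the 2015-10-11 deadline — the action is timely.

TIMELY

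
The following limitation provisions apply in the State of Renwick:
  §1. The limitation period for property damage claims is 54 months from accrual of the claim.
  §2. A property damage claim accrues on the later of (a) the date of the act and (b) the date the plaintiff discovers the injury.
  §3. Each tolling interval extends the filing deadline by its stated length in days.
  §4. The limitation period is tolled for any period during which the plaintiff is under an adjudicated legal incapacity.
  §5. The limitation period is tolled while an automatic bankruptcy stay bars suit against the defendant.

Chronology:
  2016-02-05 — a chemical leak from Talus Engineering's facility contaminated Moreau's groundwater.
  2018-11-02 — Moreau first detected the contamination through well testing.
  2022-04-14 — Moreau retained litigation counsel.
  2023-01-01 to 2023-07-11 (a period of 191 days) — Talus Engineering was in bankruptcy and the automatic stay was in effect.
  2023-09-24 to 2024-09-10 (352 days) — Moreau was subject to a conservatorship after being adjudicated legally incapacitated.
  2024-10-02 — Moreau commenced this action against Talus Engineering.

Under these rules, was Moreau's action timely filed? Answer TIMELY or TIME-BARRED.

TIMELY

Taking the later of the act (2016-02-05) and discovery (2018-11-02), the claim accrued on 2018-11-02.
54 months from 2018-11-02 is 2023-05-02.
The automatic bankruptcy stay from 2023-01-01 to 2023-07-11 tolled the period for 191 days, extending the deadline to 2023-11-09.
Because the plaintiff's legal incapacity ran from 2023-09-24 to 2024-09-10, the deadline is extended by 352 days to 2024-10-26.
Nothing else in the chronology tolls or restarts the period.
Moreau filed on 2024-10-02, before the 2024-10-26 deadline, so the action is timely.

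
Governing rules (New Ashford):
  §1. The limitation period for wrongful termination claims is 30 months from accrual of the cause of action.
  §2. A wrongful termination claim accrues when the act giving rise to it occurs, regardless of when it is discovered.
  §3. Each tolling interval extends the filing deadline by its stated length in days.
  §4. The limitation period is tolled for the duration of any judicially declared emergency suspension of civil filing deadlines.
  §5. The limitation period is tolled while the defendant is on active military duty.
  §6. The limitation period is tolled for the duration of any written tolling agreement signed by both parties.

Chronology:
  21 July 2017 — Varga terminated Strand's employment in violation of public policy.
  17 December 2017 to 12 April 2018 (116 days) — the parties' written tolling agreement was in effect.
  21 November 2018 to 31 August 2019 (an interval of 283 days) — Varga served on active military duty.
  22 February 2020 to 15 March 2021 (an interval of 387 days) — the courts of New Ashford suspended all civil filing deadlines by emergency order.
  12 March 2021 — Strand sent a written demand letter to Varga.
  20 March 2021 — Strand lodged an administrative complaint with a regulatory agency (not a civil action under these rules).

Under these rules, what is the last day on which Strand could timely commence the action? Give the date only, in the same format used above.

17 March 2022

The limitation period began to run on 21 July 2017.
The untolled deadline — 30 months after 21 July 2017 — is 21 January 2020.
The written tolling agreement from 17 December 2017 to 12 April 2018 tolled the period for 116 days, extending the deadline to 16 May 2020.
The period was tolled for 283 days by the defendant's active military service (21 November 2018 to 31 August 2019), pushing the deadline to 23 February 2021.
Because the emergency suspension of filing deadlines ran from 22 February 2020 to 15 March 2021, the deadline is extended by 387 days to 17 March 2022.
Nothing else in the chronology tolls or restarts the period.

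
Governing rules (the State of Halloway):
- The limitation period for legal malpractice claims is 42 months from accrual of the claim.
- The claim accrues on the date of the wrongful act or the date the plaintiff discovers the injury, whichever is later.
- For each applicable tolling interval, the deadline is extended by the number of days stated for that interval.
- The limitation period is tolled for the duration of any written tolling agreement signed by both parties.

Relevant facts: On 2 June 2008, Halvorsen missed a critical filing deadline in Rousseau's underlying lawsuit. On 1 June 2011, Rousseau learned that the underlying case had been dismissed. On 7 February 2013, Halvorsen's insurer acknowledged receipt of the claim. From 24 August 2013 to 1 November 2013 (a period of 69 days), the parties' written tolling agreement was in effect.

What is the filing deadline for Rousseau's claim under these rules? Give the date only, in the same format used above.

The claim accrued on 1 June 2011 — the later of the 2 June 2008 act and the 1 June 2011 discovery.
Adding the 42 months base period to 1 June 2011 gives a deadline of 1 December 2014, before any tolling.
The period was tolled for 69 days by the written tolling agreement (24 August 2013 to 1 November 2013), pushing the deadline to 8 February 2015.
None of the other events listed affects the running of the period under the stated rules.

8 February 2015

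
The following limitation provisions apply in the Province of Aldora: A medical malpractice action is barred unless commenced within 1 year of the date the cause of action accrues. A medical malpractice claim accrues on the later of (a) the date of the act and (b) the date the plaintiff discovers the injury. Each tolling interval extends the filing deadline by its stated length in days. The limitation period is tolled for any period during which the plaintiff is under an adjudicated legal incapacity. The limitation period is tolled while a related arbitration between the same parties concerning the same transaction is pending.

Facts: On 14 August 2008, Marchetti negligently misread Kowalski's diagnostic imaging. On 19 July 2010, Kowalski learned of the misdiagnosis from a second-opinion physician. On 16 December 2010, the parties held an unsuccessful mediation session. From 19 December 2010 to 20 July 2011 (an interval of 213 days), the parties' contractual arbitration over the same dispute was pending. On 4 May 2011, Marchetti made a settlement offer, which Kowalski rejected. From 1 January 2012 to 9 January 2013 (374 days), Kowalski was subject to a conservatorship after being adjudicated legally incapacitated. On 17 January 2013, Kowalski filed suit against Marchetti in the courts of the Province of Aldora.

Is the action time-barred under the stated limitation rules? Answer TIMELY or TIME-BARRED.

Because discovery on 19 July 2010 post-dates the 14 August 2008 act, accrual under the later-of rule falls on 19 July 2010.
The untolled deadline — 1 year after 19 July 2010 — is 19 July 2011.
The pending related arbitration from 19 December 2010 to 20 July 2011 tolled the period for 213 days, extending the deadline to 17 February 2012.
Because the plaintiff's legal incapacity ran from 1 January 2012 to 9 January 2013, the deadline is extended by 374 days to 25 February 2013.
None of the other events listed affects the running of the period under the stated rules.
Kowalski filed on 17 January 2013, before the 25 February 2013 deadline, so the action is timely.

TIMELY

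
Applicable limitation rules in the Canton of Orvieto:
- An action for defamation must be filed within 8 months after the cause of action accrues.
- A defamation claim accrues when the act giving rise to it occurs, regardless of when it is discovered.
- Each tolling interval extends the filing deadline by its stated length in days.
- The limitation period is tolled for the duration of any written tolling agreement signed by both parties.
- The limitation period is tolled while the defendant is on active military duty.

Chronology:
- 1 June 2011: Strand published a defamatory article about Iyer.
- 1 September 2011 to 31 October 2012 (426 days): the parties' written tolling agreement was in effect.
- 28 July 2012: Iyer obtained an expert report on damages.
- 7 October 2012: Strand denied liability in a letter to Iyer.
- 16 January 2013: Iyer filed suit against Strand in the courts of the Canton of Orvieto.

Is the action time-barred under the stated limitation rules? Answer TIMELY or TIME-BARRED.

The claim accrued on 1 June 2011, when the wrongful act occurred.
8 months from 1 June 2011 is 1 February 2012.
Because the written tolling agreement ran from 1 September 2011 to 31 October 2012, the deadline is extended by 426 days to 2 April 2013.
None of the other events listed affects the running of the period under the stated rules.
Iyer filed on 16 January 2013, before the 2 April 2013 deadline, so the action is timely.

TIMELY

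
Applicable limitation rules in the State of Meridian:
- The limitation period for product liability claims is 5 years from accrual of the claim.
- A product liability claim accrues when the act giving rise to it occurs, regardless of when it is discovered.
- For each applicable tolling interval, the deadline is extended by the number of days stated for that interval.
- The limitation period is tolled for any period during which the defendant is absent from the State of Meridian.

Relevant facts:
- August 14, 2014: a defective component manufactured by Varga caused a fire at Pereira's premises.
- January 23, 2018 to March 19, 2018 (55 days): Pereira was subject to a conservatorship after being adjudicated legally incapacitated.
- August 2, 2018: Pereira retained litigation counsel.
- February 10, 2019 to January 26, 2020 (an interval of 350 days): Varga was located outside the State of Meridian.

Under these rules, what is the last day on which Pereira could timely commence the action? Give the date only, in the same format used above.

The limitation period began to run on August 14, 2014.
The untolled deadline — 5 years after August 14, 2014 — is August 14, 2019.
The period was tolled for 350 days by the defendant's absence from the jurisdiction (February 10, 2019 to January 26, 2020), pushing the deadline to July 29, 2020.
No stated provision tolls the period for the plaintiff's incapacity, so the interval from January 23, 2018 to March 19, 2018 has no effect on the deadline.
None of the other events listed affects the running of the period under the stated rules.

July 29, 2020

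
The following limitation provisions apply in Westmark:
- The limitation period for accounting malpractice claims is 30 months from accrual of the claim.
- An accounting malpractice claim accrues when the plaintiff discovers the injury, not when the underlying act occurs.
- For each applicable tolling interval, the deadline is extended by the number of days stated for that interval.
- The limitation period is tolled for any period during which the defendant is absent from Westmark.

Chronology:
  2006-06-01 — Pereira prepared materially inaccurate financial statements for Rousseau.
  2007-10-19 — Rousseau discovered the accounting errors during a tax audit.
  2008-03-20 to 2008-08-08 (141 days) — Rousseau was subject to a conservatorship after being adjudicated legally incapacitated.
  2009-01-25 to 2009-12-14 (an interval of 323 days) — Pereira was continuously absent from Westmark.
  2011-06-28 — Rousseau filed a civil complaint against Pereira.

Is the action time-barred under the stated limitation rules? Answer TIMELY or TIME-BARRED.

Under the discovery rule, the claim accrued on 2007-10-19, when Rousseau discovered the injury — not on the 2006-06-01 date of the underlying act.
The untolled deadline — 30 months after 2007-10-19 — is 2010-04-19.
The defendant's absence from the jurisdiction from 2009-01-25 to 2009-12-14 tolled the period for 323 days, extending the deadline to 2011-03-08.
Although the plaintiff's incapacity ran from 2008-03-20 to 2008-08-08, the stated rules do not make that a tolling event, so it is disregarded.
The 2011-06-28 filing falls after the 2011-03-08 deadline; the claim is time-barred.

TIME-BARRED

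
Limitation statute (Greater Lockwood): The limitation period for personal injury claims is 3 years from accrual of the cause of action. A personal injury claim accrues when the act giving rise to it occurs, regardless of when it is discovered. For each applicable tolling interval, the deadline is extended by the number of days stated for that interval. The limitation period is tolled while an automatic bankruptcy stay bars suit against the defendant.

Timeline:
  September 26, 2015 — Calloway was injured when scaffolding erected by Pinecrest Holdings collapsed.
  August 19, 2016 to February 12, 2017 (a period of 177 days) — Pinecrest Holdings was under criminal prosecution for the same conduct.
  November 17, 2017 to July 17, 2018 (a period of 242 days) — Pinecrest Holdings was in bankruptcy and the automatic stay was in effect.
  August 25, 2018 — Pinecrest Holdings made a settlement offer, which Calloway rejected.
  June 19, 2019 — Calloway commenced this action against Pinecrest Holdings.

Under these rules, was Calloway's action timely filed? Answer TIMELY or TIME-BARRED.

The cause of action accrued on September 26, 2015, the date of the act.
The untolled deadline — 3 years after September 26, 2015 — is September 26, 2018.
The automatic bankruptcy stay from November 17, 2017 to July 17, 2018 tolled the period for 242 days, extending the deadline to May 26, 2019.
No stated provision tolls the period for a criminal prosecution, so the interval from August 19, 2016 to February 12, 2017 has no effect on the deadline.
Nothing else in the chronology tolls or restarts the period.
Calloway filed on June 19, 2019, after the May 26, 2019 deadline, so the action is time-barred.

TIME-BARRED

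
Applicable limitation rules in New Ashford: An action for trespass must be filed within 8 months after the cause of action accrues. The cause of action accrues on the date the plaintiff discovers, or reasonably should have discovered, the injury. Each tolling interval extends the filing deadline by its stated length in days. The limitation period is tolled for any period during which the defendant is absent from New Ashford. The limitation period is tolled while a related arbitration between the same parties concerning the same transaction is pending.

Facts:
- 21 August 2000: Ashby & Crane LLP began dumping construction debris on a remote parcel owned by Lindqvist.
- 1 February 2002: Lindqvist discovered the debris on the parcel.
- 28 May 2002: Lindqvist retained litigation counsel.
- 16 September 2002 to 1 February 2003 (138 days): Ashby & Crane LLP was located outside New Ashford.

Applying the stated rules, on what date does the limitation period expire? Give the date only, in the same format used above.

Accrual is tied to discovery, so the period began on 1 February 2002 rather than on 21 August 2000 when the act occurred.
8 months from 1 February 2002 is 1 October 2002.
The defendant's absence from the jurisdiction from 16 September 2002 to 1 February 2003 tolled the period for 138 days, extending the deadline to 16 February 2003.
The other events in the timeline have no effect on the limitation period under the stated rules.

16 February 2003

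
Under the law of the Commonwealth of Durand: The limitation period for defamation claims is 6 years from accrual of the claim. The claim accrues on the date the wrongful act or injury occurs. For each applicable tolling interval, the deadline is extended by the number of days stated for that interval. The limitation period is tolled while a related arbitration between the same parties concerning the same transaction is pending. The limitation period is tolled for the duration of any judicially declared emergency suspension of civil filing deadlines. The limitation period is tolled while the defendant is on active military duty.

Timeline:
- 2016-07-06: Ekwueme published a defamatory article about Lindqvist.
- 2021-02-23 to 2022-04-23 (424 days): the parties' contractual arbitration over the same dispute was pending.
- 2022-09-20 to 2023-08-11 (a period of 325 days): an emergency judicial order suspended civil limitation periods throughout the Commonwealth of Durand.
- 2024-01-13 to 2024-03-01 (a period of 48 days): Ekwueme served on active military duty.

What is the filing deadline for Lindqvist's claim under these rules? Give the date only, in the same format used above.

The limitation period began to run on 2016-07-06.
The untolled deadline — 6 years after 2016-07-06 — is 2022-07-06.
The period was tolled for 424 days by the pending related arbitration (2021-02-23 to 2022-04-23), pushing the deadline to 2023-09-03.
Because the emergency suspension of filing deadlines ran from 2022-09-20 to 2023-08-11, the deadline is extended by 325 days to 2024-07-24.
The defendant's active military service from 2024-01-13 to 2024-03-01 tolled the period for 48 days, extending the deadline to 2024-09-10.

2024-09-10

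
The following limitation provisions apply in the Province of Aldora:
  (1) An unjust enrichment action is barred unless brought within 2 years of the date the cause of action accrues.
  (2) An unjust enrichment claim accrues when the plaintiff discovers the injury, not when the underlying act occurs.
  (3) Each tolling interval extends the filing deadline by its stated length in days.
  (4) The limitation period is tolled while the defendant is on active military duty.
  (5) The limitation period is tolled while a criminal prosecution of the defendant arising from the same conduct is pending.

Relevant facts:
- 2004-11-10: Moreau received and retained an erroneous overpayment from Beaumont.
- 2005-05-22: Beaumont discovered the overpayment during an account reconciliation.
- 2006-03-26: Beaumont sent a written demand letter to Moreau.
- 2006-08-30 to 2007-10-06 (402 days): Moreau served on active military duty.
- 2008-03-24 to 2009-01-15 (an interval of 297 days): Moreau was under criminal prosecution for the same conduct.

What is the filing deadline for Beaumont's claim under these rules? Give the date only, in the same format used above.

2009-04-20

The claim did not accrue until Beaumont discovered the injury on 2005-05-22; the 2004-11-10 act date does not start the clock under the stated rule.
Adding the 2 years base period to 2005-05-22 gives a deadline of 2007-05-22, before any tolling.
The defendant's active military service from 2006-08-30 to 2007-10-06 tolled the period for 402 days, extending the deadline to 2008-06-27.
The pending criminal prosecution from 2008-03-24 to 2009-01-15 tolled the period for 297 days, extending the deadline to 2009-04-20.
None of the other events listed affects the running of the period under the stated rules.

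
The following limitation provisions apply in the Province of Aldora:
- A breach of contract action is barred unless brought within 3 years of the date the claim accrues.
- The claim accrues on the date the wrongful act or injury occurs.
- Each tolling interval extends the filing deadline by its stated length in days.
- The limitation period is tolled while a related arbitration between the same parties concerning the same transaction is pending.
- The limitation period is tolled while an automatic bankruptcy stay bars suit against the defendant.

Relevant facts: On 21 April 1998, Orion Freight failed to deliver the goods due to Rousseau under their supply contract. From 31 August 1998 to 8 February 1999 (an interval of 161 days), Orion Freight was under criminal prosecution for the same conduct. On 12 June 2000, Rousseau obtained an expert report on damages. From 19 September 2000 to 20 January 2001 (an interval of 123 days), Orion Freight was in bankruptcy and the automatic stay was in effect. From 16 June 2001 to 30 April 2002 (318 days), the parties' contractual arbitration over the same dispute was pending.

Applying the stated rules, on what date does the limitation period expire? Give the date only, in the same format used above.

6 July 2002

The claim accrued on 21 April 1998, when the wrongful act occurred.
3 years from 21 April 1998 is 21 April 2001.
Because the automatic bankruptcy stay ran from 19 September 2000 to 20 January 2001, the deadline is extended by 123 days to 22 August 2001.
The pending related arbitration from 16 June 2001 to 30 April 2002 tolled the period for 318 days, extending the deadline to 6 July 2002.
The pending criminal prosecution from 31 August 1998 to 8 February 1999 does not toll the period, because no stated rule makes a criminal prosecution a tolling event.
The other events in the timeline have no effect on the limitation period under the stated rules.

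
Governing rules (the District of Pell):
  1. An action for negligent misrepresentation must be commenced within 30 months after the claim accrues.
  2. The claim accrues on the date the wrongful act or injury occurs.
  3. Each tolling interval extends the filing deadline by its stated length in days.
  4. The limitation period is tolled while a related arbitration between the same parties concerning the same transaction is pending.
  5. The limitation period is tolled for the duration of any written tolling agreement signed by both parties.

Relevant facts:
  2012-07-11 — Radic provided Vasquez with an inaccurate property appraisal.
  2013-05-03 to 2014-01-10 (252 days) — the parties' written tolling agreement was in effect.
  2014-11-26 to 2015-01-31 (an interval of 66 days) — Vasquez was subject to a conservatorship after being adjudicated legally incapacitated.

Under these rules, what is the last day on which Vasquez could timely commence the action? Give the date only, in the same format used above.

2015-09-20

The claim accrued on 2012-07-11, the date of the act.
Adding the 30 months base period to 2012-07-11 gives a deadline of 2015-01-11, before any tolling.
Because the written tolling agreement ran from 2013-05-03 to 2014-01-10, the deadline is extended by 252 days to 2015-09-20.
Although the plaintiff's incapacity ran from 2014-11-26 to 2015-01-31, the stated rules do not make that a tolling event, so it is disregarded.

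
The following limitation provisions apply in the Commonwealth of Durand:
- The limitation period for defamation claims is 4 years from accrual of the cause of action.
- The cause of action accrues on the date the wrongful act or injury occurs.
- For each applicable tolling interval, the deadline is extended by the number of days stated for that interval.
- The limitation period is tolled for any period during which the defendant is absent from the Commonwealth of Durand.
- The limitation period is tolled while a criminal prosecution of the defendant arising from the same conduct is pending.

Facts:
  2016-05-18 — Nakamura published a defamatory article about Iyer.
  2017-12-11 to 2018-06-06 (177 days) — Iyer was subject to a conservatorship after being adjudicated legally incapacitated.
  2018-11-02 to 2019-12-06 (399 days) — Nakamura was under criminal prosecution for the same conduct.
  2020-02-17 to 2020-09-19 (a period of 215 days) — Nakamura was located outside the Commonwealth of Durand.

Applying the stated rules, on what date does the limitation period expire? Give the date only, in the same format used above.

2022-01-22

The limitation period began to run on 2016-05-18.
4 years from 2016-05-18 is 2020-05-18.
Because the pending criminal prosecution ran from 2018-11-02 to 2019-12-06, the deadline is extended by 399 days to 2021-06-21.
The period was tolled for 215 days by the defendant's absence from the jurisdiction (2020-02-17 to 2020-09-19), pushing the deadline to 2022-01-22.
Although the plaintiff's incapacity ran from 2017-12-11 to 2018-06-06, the stated rules do not make that a tolling event, so it is disregarded.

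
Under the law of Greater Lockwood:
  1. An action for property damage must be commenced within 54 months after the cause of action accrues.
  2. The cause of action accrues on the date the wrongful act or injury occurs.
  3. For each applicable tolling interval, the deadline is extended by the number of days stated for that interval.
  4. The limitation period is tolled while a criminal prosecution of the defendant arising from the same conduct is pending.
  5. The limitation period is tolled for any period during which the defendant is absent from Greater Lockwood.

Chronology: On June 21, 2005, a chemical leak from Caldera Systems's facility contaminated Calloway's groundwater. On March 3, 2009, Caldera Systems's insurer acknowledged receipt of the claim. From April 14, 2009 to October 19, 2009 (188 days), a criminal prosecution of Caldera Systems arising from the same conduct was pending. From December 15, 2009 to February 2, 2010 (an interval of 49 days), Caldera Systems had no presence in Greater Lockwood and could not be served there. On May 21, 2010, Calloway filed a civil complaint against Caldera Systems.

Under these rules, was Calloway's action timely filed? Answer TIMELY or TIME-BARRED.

The limitation period began to run on June 21, 2005.
The untolled deadline — 54 months after June 21, 2005 — is December 21, 2009.
The pending criminal prosecution from April 14, 2009 to October 19, 2009 tolled the period for 188 days, extending the deadline to June 27, 2010.
The period was tolled for 49 days by the defendant's absence from the jurisdiction (December 15, 2009 to February 2, 2010), pushing the deadline to August 15, 2010.
Nothing else in the chronology tolls or restarts the period.
Filing on May 21, 2010 beat the August 15, 2010 deadline — the action is timely.

TIMELY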